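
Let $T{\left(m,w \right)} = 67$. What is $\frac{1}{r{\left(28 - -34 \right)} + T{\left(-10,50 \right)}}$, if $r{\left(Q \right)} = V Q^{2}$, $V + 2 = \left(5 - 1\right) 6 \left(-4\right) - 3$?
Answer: $- \frac{1}{388177} \approx -2.5761 \cdot 10^{-6}$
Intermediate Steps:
$V = -101$ ($V = -2 + \left(\left(5 - 1\right) 6 \left(-4\right) - 3\right) = -2 + \left(4 \cdot 6 \left(-4\right) - 3\right) = -2 + \left(24 \left(-4\right) - 3\right) = -2 - 99 = -101$)
$r{\left(Q \right)} = - 101 Q^{2}$
$\frac{1}{r{\left(28 - -34 \right)} + T{\left(-10,50 \right)}} = \frac{1}{- 101 \left(28 - -34\right)^{2} + 67} = \frac{1}{- 101 \left(28 + 34\right)^{2} + 67} = \frac{1}{- 101 \cdot 62^{2} + 67} = \frac{1}{\left(-101\right) 3844 + 67} = \frac{1}{-388244 + 67} = \frac{1}{-388177} = - \frac{1}{388177}$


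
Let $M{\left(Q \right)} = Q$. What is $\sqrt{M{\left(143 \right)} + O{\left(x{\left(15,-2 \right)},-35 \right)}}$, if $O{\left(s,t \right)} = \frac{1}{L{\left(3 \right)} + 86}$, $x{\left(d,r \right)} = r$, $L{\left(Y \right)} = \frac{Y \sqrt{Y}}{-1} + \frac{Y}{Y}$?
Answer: $\frac{\sqrt{37326 - 1287 \sqrt{3}}}{3 \sqrt{29 - \sqrt{3}}} \approx 11.959$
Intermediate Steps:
$L{\left(Y \right)} = 1 - Y^{\frac{3}{2}}$ ($L{\left(Y \right)} = Y^{\frac{3}{2}} \left(-1\right) + 1 = - Y^{\frac{3}{2}} + 1 = 1 - Y^{\frac{3}{2}}$)
$O{\left(s,t \right)} = \frac{1}{87 - 3 \sqrt{3}}$ ($O{\left(s,t \right)} = \frac{1}{\left(1 - 3^{\frac{3}{2}}\right) + 86} = \frac{1}{\left(1 - 3 \sqrt{3}\right) + 86} = \frac{1}{87 - 3 \sqrt{3}}$)
$\sqrt{M{\left(143 \right)} + O{\left(x{\left(15,-2 \right)},-35 \right)}} = \sqrt{143 + \left(\frac{29}{2514} + \frac{\sqrt{3}}{2514}\right)} = \sqrt{\frac{359531}{2514} + \frac{\sqrt{3}}{2514}}$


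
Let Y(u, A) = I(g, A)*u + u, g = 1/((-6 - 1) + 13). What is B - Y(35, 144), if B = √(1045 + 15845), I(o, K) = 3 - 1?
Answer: -105 + √16890 ≈ 24.962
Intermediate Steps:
g = ⅙ (g = 1/(-7 + 13) = 1/6 = ⅙ ≈ 0.16667)
I(o, K) = 2
Y(u, A) = 3*u (Y(u, A) = 2*u + u = 3*u)
B = √16890 ≈ 129.96
B - Y(35, 144) = √16890 - 3*35 = √16890 - 1*105 = √16890 - 105 = -105 + √16890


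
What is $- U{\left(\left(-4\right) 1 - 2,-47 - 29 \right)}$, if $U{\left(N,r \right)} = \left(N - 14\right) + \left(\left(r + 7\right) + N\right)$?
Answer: $95$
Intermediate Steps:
$U{\left(N,r \right)} = -7 + r + 2 N$ ($U{\left(N,r \right)} = \left(N - 14\right) + \left(\left(7 + r\right) + N\right) = \left(-14 + N\right) + \left(7 + N + r\right) = -7 + r + 2 N$)
$- U{\left(\left(-4\right) 1 - 2,-47 - 29 \right)} = - (-7 - 76 + 2 \left(\left(-4\right) 1 - 2\right)) = - (-7 - 76 + 2 \left(-4 - 2\right)) = - (-7 - 76 + 2 \left(-6\right)) = - (-7 - 76 - 12) = \left(-1\right) \left(-95\right) = 95$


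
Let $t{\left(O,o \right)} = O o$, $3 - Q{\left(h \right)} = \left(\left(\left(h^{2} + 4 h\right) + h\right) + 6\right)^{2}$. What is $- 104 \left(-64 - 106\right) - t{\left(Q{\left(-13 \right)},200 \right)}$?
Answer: $2437080$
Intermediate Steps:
$Q{\left(h \right)} = 3 - \left(6 + h^{2} + 5 h\right)^{2}$ ($Q{\left(h \right)} = 3 - \left(\left(\left(h^{2} + 4 h\right) + h\right) + 6\right)^{2} = 3 - \left(\left(h^{2} + 5 h\right) + 6\right)^{2} = 3 - \left(6 + h^{2} + 5 h\right)^{2}$)
$- 104 \left(-64 - 106\right) - t{\left(Q{\left(-13 \right)},200 \right)} = - 104 \left(-64 - 106\right) - \left(3 - \left(6 + \left(-13\right)^{2} + 5 \left(-13\right)\right)^{2}\right) 200 = \left(-104\right) \left(-170\right) - \left(3 - \left(6 + 169 - 65\right)^{2}\right) 200 = 17680 - \left(3 - 110^{2}\right) 200 = 17680 - \left(3 - 12100\right) 200 = 17680 - \left(-12097\right) 200 = 17680 - -2419400 = 17680 + 2419400 = 2437080$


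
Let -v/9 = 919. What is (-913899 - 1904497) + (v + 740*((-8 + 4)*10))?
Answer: -2856267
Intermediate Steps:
v = -8271 (v = -9*919 = -8271)
(-913899 - 1904497) + (v + 740*((-8 + 4)*10)) = (-913899 - 1904497) + (-8271 + 740*((-8 + 4)*10)) = -2818396 + (-8271 + 740*(-4*10)) = -2818396 + (-8271 + 740*(-40)) = -2818396 + (-8271 - 29600) = -2818396 - 37871 = -2856267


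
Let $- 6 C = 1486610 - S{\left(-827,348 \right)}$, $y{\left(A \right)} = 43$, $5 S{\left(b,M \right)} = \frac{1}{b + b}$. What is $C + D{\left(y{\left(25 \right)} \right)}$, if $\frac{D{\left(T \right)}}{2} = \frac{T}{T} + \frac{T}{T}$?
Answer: $- \frac{12294066221}{49620} \approx -2.4776 \cdot 10^{5}$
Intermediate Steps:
$S{\left(b,M \right)} = \frac{1}{10 b}$ ($S{\left(b,M \right)} = \frac{1}{5 \left(b + b\right)} = \frac{1}{5 \cdot 2 b} = \frac{\frac{1}{2} \frac{1}{b}}{5} = \frac{1}{10 b}$)
$D{\left(T \right)} = 4$ ($D{\left(T \right)} = 2 \left(\frac{T}{T} + \frac{T}{T}\right) = 2 \left(1 + 1\right) = 2 \cdot 2 = 4$)
$C = - \frac{12294264701}{49620}$ ($C = - \frac{1486610 - \frac{1}{10 \left(-827\right)}}{6} = - \frac{1486610 - \frac{1}{10} \left(- \frac{1}{827}\right)}{6} = - \frac{1486610 - - \frac{1}{8270}}{6} = - \frac{1486610 + \frac{1}{8270}}{6} = \left(- \frac{1}{6}\right) \frac{12294264701}{8270} = - \frac{12294264701}{49620} \approx -2.4777 \cdot 10^{5}$)
$C + D{\left(y{\left(25 \right)} \right)} = - \frac{12294264701}{49620} + 4 = - \frac{12294066221}{49620}$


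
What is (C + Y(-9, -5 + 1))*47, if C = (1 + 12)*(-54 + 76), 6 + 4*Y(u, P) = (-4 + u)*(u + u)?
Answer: 16121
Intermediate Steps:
Y(u, P) = -3/2 + u*(-4 + u)/2 (Y(u, P) = -3/2 + ((-4 + u)*(u + u))/4 = -3/2 + ((-4 + u)*(2*u))/4 = -3/2 + (2*u*(-4 + u))/4 = -3/2 + u*(-4 + u)/2)
C = 286 (C = 13*22 = 286)
(C + Y(-9, -5 + 1))*47 = (286 + (-3/2 + (½)*(-9)² - 2*(-9)))*47 = (286 + (-3/2 + (½)*81 + 18))*47 = (286 + (-3/2 + 81/2 + 18))*47 = (286 + 57)*47 = 343*47 = 16121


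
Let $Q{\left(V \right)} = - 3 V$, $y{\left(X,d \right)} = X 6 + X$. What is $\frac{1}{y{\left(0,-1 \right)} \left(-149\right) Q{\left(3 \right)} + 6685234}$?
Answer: $\frac{1}{6685234} \approx 1.4958 \cdot 10^{-7}$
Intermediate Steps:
$y{\left(X,d \right)} = 7 X$ ($y{\left(X,d \right)} = 6 X + X = 7 X$)
$\frac{1}{y{\left(0,-1 \right)} \left(-149\right) Q{\left(3 \right)} + 6685234} = \frac{1}{7 \cdot 0 \left(-149\right) \left(\left(-3\right) 3\right) + 6685234} = \frac{1}{0 \left(-149\right) \left(-9\right) + 6685234} = \frac{1}{0 \left(-9\right) + 6685234} = \frac{1}{0 + 6685234} = \frac{1}{6685234}$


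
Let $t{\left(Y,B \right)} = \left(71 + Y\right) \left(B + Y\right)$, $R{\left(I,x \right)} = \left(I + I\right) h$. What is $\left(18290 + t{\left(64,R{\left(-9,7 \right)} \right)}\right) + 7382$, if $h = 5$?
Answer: $22162$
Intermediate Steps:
$R{\left(I,x \right)} = 10 I$ ($R{\left(I,x \right)} = \left(I + I\right) 5 = 2 I 5 = 10 I$)
$\left(18290 + t{\left(64,R{\left(-9,7 \right)} \right)}\right) + 7382 = \left(18290 + \left(64^{2} + 71 \cdot 10 \left(-9\right) + 71 \cdot 64 + 10 \left(-9\right) 64\right)\right) + 7382 = \left(18290 + \left(4096 + 71 \left(-90\right) + 4544 - 5760\right)\right) + 7382 = \left(18290 + \left(4096 - 6390 + 4544 - 5760\right)\right) + 7382 = \left(18290 - 3510\right) + 7382 = 14780 + 7382 = 22162$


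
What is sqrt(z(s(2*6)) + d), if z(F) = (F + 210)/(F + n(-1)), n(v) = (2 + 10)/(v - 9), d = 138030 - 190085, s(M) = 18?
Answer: I*sqrt(2550030)/7 ≈ 228.13*I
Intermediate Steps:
d = -52055
n(v) = 12/(-9 + v)
z(F) = (210 + F)/(-6/5 + F) (z(F) = (F + 210)/(F + 12/(-9 - 1)) = (210 + F)/(F + 12/(-10)) = (210 + F)/(F + 12*(-1/10)) = (210 + F)/(F - 6/5) = (210 + F)/(-6/5 + F))
sqrt(z(s(2*6)) + d) = sqrt(5*(210 + 18)/(-6 + 5*18) - 52055) = sqrt(5*228/(-6 + 90) - 52055) = sqrt(5*228/84 - 52055) = sqrt(5*(1/84)*228 - 52055) = sqrt(95/7 - 52055) = sqrt(-364290/7) = I*sqrt(2550030)/7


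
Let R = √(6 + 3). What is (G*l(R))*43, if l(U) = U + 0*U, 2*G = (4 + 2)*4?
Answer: 1548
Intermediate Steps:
R = 3 (R = √9 = 3)
G = 12 (G = ((4 + 2)*4)/2 = (6*4)/2 = (½)*24 = 12)
l(U) = U (l(U) = U + 0 = U)
(G*l(R))*43 = (12*3)*43 = 36*43 = 1548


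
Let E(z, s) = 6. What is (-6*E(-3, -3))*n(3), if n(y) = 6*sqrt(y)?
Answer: -216*sqrt(3) ≈ -374.12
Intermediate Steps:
(-6*E(-3, -3))*n(3) = (-6*6)*(6*sqrt(3)) = -216*sqrt(3)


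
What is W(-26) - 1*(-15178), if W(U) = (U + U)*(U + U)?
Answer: 17882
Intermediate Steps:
W(U) = 4*U² (W(U) = (2*U)*(2*U) = 4*U²)
W(-26) - 1*(-15178) = 4*(-26)² - 1*(-15178) = 4*676 + 15178 = 2704 + 15178 = 17882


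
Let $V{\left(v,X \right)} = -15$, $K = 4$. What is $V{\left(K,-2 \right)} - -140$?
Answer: $125$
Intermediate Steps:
$V{\left(K,-2 \right)} - -140 = -15 - -140 = -15 + 140 = 125$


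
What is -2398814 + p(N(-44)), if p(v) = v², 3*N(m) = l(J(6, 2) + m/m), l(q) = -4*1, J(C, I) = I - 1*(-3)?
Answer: -21589310/9 ≈ -2.3988e+6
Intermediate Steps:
J(C, I) = 3 + I (J(C, I) = I + 3 = 3 + I)
l(q) = -4
N(m) = -4/3 (N(m) = (⅓)*(-4) = -4/3)
-2398814 + p(N(-44)) = -2398814 + (-4/3)² = -2398814 + 16/9 = -21589310/9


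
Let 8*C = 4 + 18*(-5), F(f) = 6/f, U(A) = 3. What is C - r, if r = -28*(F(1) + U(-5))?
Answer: 965/4 ≈ 241.25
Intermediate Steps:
C = -43/4 (C = (4 + 18*(-5))/8 = (4 - 90)/8 = (⅛)*(-86) = -43/4 ≈ -10.750)
r = -252 (r = -28*(6/1 + 3) = -28*(6*1 + 3) = -28*(6 + 3) = -28*9 = -252)
C - r = -43/4 - 1*(-252) = -43/4 + 252 = 965/4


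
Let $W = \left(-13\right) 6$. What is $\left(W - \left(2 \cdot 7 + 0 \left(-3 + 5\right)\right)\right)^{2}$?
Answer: $8464$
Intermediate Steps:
$W = -78$
$\left(W - \left(2 \cdot 7 + 0 \left(-3 + 5\right)\right)\right)^{2} = \left(-78 - \left(2 \cdot 7 + 0 \left(-3 + 5\right)\right)\right)^{2} = \left(-78 - \left(14 + 0 \cdot 2\right)\right)^{2} = \left(-78 - \left(14 + 0\right)\right)^{2} = \left(-78 - 14\right)^{2} = \left(-92\right)^{2} = 8464$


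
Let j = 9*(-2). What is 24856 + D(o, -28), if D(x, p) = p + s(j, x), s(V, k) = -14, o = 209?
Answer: 24814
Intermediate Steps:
j = -18
D(x, p) = -14 + p (D(x, p) = p - 14 = -14 + p)
24856 + D(o, -28) = 24856 + (-14 - 28) = 24856 - 42 = 24814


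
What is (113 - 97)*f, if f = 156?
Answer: 2496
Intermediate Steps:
(113 - 97)*f = (113 - 97)*156 = 16*156 = 2496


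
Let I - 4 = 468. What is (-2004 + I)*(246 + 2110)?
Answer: -3609392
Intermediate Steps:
I = 472 (I = 4 + 468 = 472)
(-2004 + I)*(246 + 2110) = (-2004 + 472)*(246 + 2110) = -1532*2356 = -3609392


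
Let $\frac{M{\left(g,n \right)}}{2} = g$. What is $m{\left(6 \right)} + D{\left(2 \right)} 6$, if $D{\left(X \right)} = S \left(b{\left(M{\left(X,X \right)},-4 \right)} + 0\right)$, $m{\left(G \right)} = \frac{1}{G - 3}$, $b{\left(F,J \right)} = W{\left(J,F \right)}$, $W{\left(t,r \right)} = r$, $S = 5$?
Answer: $\frac{361}{3} \approx 120.33$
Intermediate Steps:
$M{\left(g,n \right)} = 2 g$
$b{\left(F,J \right)} = F$
$m{\left(G \right)} = \frac{1}{-3 + G}$
$D{\left(X \right)} = 10 X$ ($D{\left(X \right)} = 5 \left(2 X + 0\right) = 5 \cdot 2 X = 10 X$)
$m{\left(6 \right)} + D{\left(2 \right)} 6 = \frac{1}{-3 + 6} + 10 \cdot 2 \cdot 6 = \frac{1}{3} + 20 \cdot 6 = \frac{1}{3} + 120 = \frac{361}{3}$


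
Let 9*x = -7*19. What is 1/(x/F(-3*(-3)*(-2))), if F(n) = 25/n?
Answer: 25/266 ≈ 0.093985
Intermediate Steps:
x = -133/9 (x = (-7*19)/9 = (1/9)*(-133) = -133/9 ≈ -14.778)
1/(x/F(-3*(-3)*(-2))) = 1/(-133/(9*(25/((-3*(-3)*(-2)))))) = 1/(-133/(9*(25/((9*(-2)))))) = 1/(-133/(9*(25/(-18)))) = 1/(-133/(9*(25*(-1/18)))) = 1/(-133/(9*(-25/18))) = 1/(-133/9*(-18/25)) = 1/(266/25) = 25/266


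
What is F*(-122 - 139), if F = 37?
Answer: -9657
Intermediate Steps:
F*(-122 - 139) = 37*(-122 - 139) = 37*(-261) = -9657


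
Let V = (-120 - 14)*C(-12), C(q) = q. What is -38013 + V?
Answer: -36405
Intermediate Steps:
V = 1608 (V = (-120 - 14)*(-12) = -134*(-12) = 1608)
-38013 + V = -38013 + 1608 = -36405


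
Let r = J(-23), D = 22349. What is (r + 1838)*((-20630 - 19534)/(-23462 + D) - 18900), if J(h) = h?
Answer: -12702299280/371 ≈ -3.4238e+7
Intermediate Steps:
r = -23
(r + 1838)*((-20630 - 19534)/(-23462 + D) - 18900) = (-23 + 1838)*((-20630 - 19534)/(-23462 + 22349) - 18900) = 1815*(-40164/(-1113) - 18900) = 1815*(-40164*(-1/1113) - 18900) = 1815*(13388/371 - 18900) = 1815*(-6998512/371) = -12702299280/371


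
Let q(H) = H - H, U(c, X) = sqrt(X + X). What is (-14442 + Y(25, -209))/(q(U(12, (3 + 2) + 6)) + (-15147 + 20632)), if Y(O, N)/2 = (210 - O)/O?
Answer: -72136/27425 ≈ -2.6303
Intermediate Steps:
Y(O, N) = 2*(210 - O)/O (Y(O, N) = 2*((210 - O)/O) = 2*(210 - O)/O)
U(c, X) = sqrt(2)*sqrt(X) (U(c, X) = sqrt(2*X) = sqrt(2)*sqrt(X))
q(H) = 0
(-14442 + Y(25, -209))/(q(U(12, (3 + 2) + 6)) + (-15147 + 20632)) = (-14442 + (-2 + 420/25))/(0 + (-15147 + 20632)) = (-14442 + (-2 + 420*(1/25)))/(0 + 5485) = (-14442 + (-2 + 84/5))/5485 = (-14442 + 74/5)*(1/5485) = -72136/5*1/5485 = -72136/27425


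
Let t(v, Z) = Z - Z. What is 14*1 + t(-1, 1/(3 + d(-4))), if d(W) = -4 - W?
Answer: 14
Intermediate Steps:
t(v, Z) = 0
14*1 + t(-1, 1/(3 + d(-4))) = 14*1 + 0 = 14 + 0 = 14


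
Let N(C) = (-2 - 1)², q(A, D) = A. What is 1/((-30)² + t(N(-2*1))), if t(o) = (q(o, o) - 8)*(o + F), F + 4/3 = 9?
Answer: 3/2750 ≈ 0.0010909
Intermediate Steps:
F = 23/3 (F = -4/3 + 9 = 23/3 ≈ 7.6667)
N(C) = 9 (N(C) = (-3)² = 9)
t(o) = (-8 + o)*(23/3 + o) (t(o) = (o - 8)*(o + 23/3) = (-8 + o)*(23/3 + o))
1/((-30)² + t(N(-2*1))) = 1/((-30)² + (-184/3 + 9² - ⅓*9)) = 1/(900 + (-184/3 + 81 - 3)) = 1/(900 + 50/3) = 1/(2750/3) = 3/2750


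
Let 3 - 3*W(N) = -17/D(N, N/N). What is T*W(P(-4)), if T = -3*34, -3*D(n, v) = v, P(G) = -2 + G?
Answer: 1632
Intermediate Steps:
D(n, v) = -v/3
T = -102
W(N) = -16 (W(N) = 1 - (-17)/(3*((-N/(3*N)))) = 1 - (-17)/(3*((-1/3*1))) = 1 - (-17)/(3*(-1/3)) = 1 - (-17)*(-3)/3 = 1 - 1/3*51 = 1 - 17 = -16)
T*W(P(-4)) = -102*(-16) = 1632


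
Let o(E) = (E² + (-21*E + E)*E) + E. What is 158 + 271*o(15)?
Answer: -1154302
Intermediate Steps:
o(E) = E - 19*E² (o(E) = (E² + (-20*E)*E) + E = (E² - 20*E²) + E = -19*E² + E = E - 19*E²)
158 + 271*o(15) = 158 + 271*(15*(1 - 19*15)) = 158 + 271*(15*(1 - 285)) = 158 + 271*(15*(-284)) = 158 + 271*(-4260) = 158 - 1154460 = -1154302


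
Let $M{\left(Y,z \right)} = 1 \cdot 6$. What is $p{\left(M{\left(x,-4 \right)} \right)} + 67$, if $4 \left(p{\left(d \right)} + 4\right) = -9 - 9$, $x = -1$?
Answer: $\frac{117}{2} \approx 58.5$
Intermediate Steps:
$M{\left(Y,z \right)} = 6$
$p{\left(d \right)} = - \frac{17}{2}$ ($p{\left(d \right)} = -4 + \frac{-9 - 9}{4} = -4 + \frac{1}{4} \left(-18\right) = -4 - \frac{9}{2} = - \frac{17}{2}$)
$p{\left(M{\left(x,-4 \right)} \right)} + 67 = - \frac{17}{2} + 67 = \frac{117}{2}$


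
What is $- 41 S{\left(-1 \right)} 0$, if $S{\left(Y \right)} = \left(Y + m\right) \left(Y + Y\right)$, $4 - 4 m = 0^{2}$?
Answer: $0$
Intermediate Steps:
$m = 1$ ($m = 1 - \frac{0^{2}}{4} = 1 - 0 = 1 + 0 = 1$)
$S{\left(Y \right)} = 2 Y \left(1 + Y\right)$ ($S{\left(Y \right)} = \left(Y + 1\right) \left(Y + Y\right) = \left(1 + Y\right) 2 Y = 2 Y \left(1 + Y\right)$)
$- 41 S{\left(-1 \right)} 0 = - 41 \cdot 2 \left(-1\right) \left(1 - 1\right) 0 = - 41 \cdot 2 \left(-1\right) 0 \cdot 0 = \left(-41\right) 0 \cdot 0 = 0 \cdot 0 = 0$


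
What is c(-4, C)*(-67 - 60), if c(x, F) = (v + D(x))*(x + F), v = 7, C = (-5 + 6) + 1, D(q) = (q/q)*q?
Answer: 762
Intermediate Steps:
D(q) = q (D(q) = 1*q = q)
C = 2 (C = 1 + 1 = 2)
c(x, F) = (7 + x)*(F + x) (c(x, F) = (7 + x)*(x + F) = (7 + x)*(F + x))
c(-4, C)*(-67 - 60) = ((-4)**2 + 7*2 + 7*(-4) + 2*(-4))*(-67 - 60) = (16 + 14 - 28 - 8)*(-127) = -6*(-127) = 762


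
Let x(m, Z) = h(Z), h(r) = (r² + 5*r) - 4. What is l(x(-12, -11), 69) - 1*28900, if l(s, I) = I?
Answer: -28831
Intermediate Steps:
h(r) = -4 + r² + 5*r
x(m, Z) = -4 + Z² + 5*Z
l(x(-12, -11), 69) - 1*28900 = 69 - 1*28900 = 69 - 28900 = -28831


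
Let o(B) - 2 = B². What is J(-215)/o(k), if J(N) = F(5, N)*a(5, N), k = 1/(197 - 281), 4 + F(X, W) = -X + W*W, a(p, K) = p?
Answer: 1630500480/14113 ≈ 1.1553e+5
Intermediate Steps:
F(X, W) = -4 + W² - X (F(X, W) = -4 + (-X + W*W) = -4 + (-X + W²) = -4 + (W² - X) = -4 + W² - X)
k = -1/84 (k = 1/(-84) = -1/84 ≈ -0.011905)
o(B) = 2 + B²
J(N) = -45 + 5*N² (J(N) = (-4 + N² - 1*5)*5 = (-4 + N² - 5)*5 = (-9 + N²)*5 = -45 + 5*N²)
J(-215)/o(k) = (-45 + 5*(-215)²)/(2 + (-1/84)²) = (-45 + 5*46225)/(2 + 1/7056) = (-45 + 231125)/(14113/7056) = 231080*(7056/14113) = 1630500480/14113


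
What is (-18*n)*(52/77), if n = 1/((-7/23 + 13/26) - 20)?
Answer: 43056/70147 ≈ 0.61380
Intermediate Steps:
n = -46/911 (n = 1/((-7*1/23 + 13*(1/26)) - 20) = 1/((-7/23 + ½) - 20) = 1/(9/46 - 20) = 1/(-911/46) = -46/911 ≈ -0.050494)
(-18*n)*(52/77) = (-18*(-46/911))*(52/77) = 828*(52*(1/77))/911 = (828/911)*(52/77) = 43056/70147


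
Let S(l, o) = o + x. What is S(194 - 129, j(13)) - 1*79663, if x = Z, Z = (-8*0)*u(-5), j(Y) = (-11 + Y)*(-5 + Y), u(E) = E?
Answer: -79647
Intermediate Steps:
Z = 0 (Z = -8*0*(-5) = 0*(-5) = 0)
x = 0
S(l, o) = o (S(l, o) = o + 0 = o)
S(194 - 129, j(13)) - 1*79663 = (55 + 13² - 16*13) - 1*79663 = (55 + 169 - 208) - 79663 = 16 - 79663 = -79647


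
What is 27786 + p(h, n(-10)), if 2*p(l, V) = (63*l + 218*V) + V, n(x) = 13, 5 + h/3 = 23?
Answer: 61821/2 ≈ 30911.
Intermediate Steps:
h = 54 (h = -15 + 3*23 = -15 + 69 = 54)
p(l, V) = 63*l/2 + 219*V/2 (p(l, V) = ((63*l + 218*V) + V)/2 = (63*l + 219*V)/2 = 63*l/2 + 219*V/2)
27786 + p(h, n(-10)) = 27786 + ((63/2)*54 + (219/2)*13) = 27786 + (1701 + 2847/2) = 27786 + 6249/2 = 61821/2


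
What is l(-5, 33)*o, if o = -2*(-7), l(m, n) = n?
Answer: 462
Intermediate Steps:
o = 14
l(-5, 33)*o = 33*14 = 462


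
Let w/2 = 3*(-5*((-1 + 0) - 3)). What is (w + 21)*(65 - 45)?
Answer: 2820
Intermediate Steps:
w = 120 (w = 2*(3*(-5*((-1 + 0) - 3))) = 2*(3*(-5*(-1 - 3))) = 2*(3*(-5*(-4))) = 2*(3*20) = 2*60 = 120)
(w + 21)*(65 - 45) = (120 + 21)*(65 - 45) = 141*20 = 2820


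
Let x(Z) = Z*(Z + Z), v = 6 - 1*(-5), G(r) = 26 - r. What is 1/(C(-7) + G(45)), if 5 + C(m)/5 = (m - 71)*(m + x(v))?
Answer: -1/91694 ≈ -1.0906e-5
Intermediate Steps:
v = 11 (v = 6 + 5 = 11)
x(Z) = 2*Z² (x(Z) = Z*(2*Z) = 2*Z²)
C(m) = -25 + 5*(-71 + m)*(242 + m) (C(m) = -25 + 5*((m - 71)*(m + 2*11²)) = -25 + 5*((-71 + m)*(m + 2*121)) = -25 + 5*((-71 + m)*(m + 242)) = -25 + 5*((-71 + m)*(242 + m)) = -25 + 5*(-71 + m)*(242 + m))
1/(C(-7) + G(45)) = 1/((-85935 + 5*(-7)² + 855*(-7)) + (26 - 1*45)) = 1/((-85935 + 5*49 - 5985) + (26 - 45)) = 1/((-85935 + 245 - 5985) - 19) = 1/(-91675 - 19) = 1/(-91694) = -1/91694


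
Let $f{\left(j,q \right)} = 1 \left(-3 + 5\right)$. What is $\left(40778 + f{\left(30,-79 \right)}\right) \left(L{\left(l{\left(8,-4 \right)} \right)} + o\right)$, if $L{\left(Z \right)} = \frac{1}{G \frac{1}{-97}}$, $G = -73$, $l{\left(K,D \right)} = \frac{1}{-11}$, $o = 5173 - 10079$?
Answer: $- \frac{14600911980}{73} \approx -2.0001 \cdot 10^{8}$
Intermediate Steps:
$o = -4906$ ($o = 5173 - 10079 = -4906$)
$l{\left(K,D \right)} = - \frac{1}{11}$
$f{\left(j,q \right)} = 2$ ($f{\left(j,q \right)} = 1 \cdot 2 = 2$)
$L{\left(Z \right)} = \frac{97}{73}$ ($L{\left(Z \right)} = \frac{1}{\left(-73\right) \frac{1}{-97}} = \frac{1}{\left(-73\right) \left(- \frac{1}{97}\right)} = \frac{1}{\frac{73}{97}} = \frac{97}{73}$)
$\left(40778 + f{\left(30,-79 \right)}\right) \left(L{\left(l{\left(8,-4 \right)} \right)} + o\right) = \left(40778 + 2\right) \left(\frac{97}{73} - 4906\right) = 40780 \left(- \frac{358041}{73}\right) = - \frac{14600911980}{73}$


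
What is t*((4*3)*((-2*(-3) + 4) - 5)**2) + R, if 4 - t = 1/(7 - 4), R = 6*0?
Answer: 1100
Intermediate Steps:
R = 0
t = 11/3 (t = 4 - 1/(7 - 4) = 4 - 1/3 = 11/3 ≈ 3.6667)
t*((4*3)*((-2*(-3) + 4) - 5)**2) + R = 11*((4*3)*((-2*(-3) + 4) - 5)**2)/3 + 0 = 11*(12*((6 + 4) - 5)**2)/3 + 0 = 11*(12*(10 - 5)**2)/3 + 0 = 11*(12*5**2)/3 + 0 = 11*(12*25)/3 + 0 = (11/3)*300 + 0 = 1100 + 0 = 1100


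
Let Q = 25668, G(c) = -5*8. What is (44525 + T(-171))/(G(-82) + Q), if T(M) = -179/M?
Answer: 3806977/2191194 ≈ 1.7374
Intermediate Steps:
G(c) = -40
(44525 + T(-171))/(G(-82) + Q) = (44525 - 179/(-171))/(-40 + 25668) = (44525 - 179*(-1/171))/25628 = (44525 + 179/171)*(1/25628) = (7613954/171)*(1/25628) = 3806977/2191194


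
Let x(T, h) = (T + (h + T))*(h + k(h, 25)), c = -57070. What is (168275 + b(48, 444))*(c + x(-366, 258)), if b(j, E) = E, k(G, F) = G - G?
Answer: -30261777278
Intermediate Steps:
k(G, F) = 0
x(T, h) = h*(h + 2*T) (x(T, h) = (T + (h + T))*(h + 0) = (T + (T + h))*h = (h + 2*T)*h = h*(h + 2*T))
(168275 + b(48, 444))*(c + x(-366, 258)) = (168275 + 444)*(-57070 + 258*(258 + 2*(-366))) = 168719*(-57070 + 258*(258 - 732)) = 168719*(-57070 + 258*(-474)) = 168719*(-57070 - 122292) = 168719*(-179362) = -30261777278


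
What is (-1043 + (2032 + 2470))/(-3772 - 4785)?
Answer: -3459/8557 ≈ -0.40423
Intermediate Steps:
(-1043 + (2032 + 2470))/(-3772 - 4785) = (-1043 + 4502)/(-8557) = 3459*(-1/8557) = -3459/8557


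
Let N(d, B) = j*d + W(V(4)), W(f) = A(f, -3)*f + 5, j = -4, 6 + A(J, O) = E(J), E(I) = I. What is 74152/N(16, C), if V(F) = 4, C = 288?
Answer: -74152/67 ≈ -1106.7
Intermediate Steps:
A(J, O) = -6 + J
W(f) = 5 + f*(-6 + f) (W(f) = (-6 + f)*f + 5 = f*(-6 + f) + 5 = 5 + f*(-6 + f))
N(d, B) = -3 - 4*d (N(d, B) = -4*d + (5 + 4*(-6 + 4)) = -4*d + (5 + 4*(-2)) = -4*d + (5 - 8) = -4*d - 3 = -3 - 4*d)
74152/N(16, C) = 74152/(-3 - 4*16) = 74152/(-3 - 64) = 74152/(-67) = 74152*(-1/67) = -74152/67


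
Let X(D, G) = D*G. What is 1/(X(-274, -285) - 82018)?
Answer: -1/3928 ≈ -0.00025458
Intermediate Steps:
1/(X(-274, -285) - 82018) = 1/(-274*(-285) - 82018) = 1/(78090 - 82018) = 1/(-3928) = -1/3928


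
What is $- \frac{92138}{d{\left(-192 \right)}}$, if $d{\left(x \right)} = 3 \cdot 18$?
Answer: $- \frac{46069}{27} \approx -1706.3$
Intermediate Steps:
$d{\left(x \right)} = 54$
$- \frac{92138}{d{\left(-192 \right)}} = - \frac{92138}{54} = \left(-92138\right) \frac{1}{54} = - \frac{46069}{27}$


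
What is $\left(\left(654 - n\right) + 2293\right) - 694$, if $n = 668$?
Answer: $1585$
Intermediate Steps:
$\left(\left(654 - n\right) + 2293\right) - 694 = \left(\left(654 - 668\right) + 2293\right) - 694 = \left(-14 + 2293\right) - 694 = 2279 - 694 = 1585$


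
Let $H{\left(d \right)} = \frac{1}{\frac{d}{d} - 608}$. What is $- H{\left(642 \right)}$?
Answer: $\frac{1}{607} \approx 0.0016474$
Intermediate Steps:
$H{\left(d \right)} = - \frac{1}{607}$ ($H{\left(d \right)} = \frac{1}{1 - 608} = \frac{1}{-607} = - \frac{1}{607}$)
$- H{\left(642 \right)} = \left(-1\right) \left(- \frac{1}{607}\right) = \frac{1}{607}$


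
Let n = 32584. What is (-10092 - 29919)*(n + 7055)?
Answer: -1585996029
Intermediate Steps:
(-10092 - 29919)*(n + 7055) = (-10092 - 29919)*(32584 + 7055) = -40011*39639 = -1585996029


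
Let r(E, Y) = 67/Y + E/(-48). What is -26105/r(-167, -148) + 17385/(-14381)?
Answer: -133366453851/15459575 ≈ -8626.8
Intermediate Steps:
r(E, Y) = 67/Y - E/48 (r(E, Y) = 67/Y + E*(-1/48) = 67/Y - E/48)
-26105/r(-167, -148) + 17385/(-14381) = -26105/(67/(-148) - 1/48*(-167)) + 17385/(-14381) = -26105/(67*(-1/148) + 167/48) + 17385*(-1/14381) = -26105/(-67/148 + 167/48) - 17385/14381 = -26105/5375/1776 - 17385/14381 = -26105*1776/5375 - 17385/14381 = -9272496/1075 - 17385/14381 = -133366453851/15459575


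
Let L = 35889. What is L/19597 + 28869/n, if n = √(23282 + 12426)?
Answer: 35889/19597 + 28869*√8927/17854 ≈ 154.61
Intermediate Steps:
n = 2*√8927 (n = √35708 = 2*√8927 ≈ 188.97)
L/19597 + 28869/n = 35889/19597 + 28869/((2*√8927)) = 35889*(1/19597) + 28869*(√8927/17854) = 35889/19597 + 28869*√8927/17854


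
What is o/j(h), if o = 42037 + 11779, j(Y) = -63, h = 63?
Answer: -7688/9 ≈ -854.22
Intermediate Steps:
o = 53816
o/j(h) = 53816/(-63) = 53816*(-1/63) = -7688/9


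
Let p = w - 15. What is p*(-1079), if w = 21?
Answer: -6474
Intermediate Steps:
p = 6 (p = 21 - 15 = 6)
p*(-1079) = 6*(-1079) = -6474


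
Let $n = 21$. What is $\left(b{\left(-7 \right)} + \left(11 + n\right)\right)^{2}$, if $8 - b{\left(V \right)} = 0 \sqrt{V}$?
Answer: $1600$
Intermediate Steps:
$b{\left(V \right)} = 8$ ($b{\left(V \right)} = 8 - 0 \sqrt{V} = 8 - 0 = 8 + 0 = 8$)
$\left(b{\left(-7 \right)} + \left(11 + n\right)\right)^{2} = \left(8 + \left(11 + 21\right)\right)^{2} = \left(8 + 32\right)^{2} = 40^{2} = 1600$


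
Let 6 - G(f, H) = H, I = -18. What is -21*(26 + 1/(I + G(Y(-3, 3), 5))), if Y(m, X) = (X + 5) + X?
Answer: -9261/17 ≈ -544.76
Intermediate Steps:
Y(m, X) = 5 + 2*X (Y(m, X) = (5 + X) + X = 5 + 2*X)
G(f, H) = 6 - H
-21*(26 + 1/(I + G(Y(-3, 3), 5))) = -21*(26 + 1/(-18 + (6 - 1*5))) = -21*(26 + 1/(-18 + (6 - 5))) = -21*(26 + 1/(-18 + 1)) = -21*(26 + 1/(-17)) = -21*(26 - 1/17) = -21*441/17 = -9261/17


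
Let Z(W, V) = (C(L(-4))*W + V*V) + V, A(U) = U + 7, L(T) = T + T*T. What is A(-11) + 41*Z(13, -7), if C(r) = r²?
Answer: 78470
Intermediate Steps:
L(T) = T + T²
A(U) = 7 + U
Z(W, V) = V + V² + 144*W (Z(W, V) = ((-4*(1 - 4))²*W + V*V) + V = ((-4*(-3))²*W + V²) + V = (12²*W + V²) + V = (144*W + V²) + V = (V² + 144*W) + V = V + V² + 144*W)
A(-11) + 41*Z(13, -7) = (7 - 11) + 41*(-7 + (-7)² + 144*13) = -4 + 41*(-7 + 49 + 1872) = -4 + 41*1914 = -4 + 78474 = 78470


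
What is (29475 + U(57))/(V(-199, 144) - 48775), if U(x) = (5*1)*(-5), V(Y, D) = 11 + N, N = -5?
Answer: -29450/48769 ≈ -0.60387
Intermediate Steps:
V(Y, D) = 6 (V(Y, D) = 11 - 5 = 6)
U(x) = -25 (U(x) = 5*(-5) = -25)
(29475 + U(57))/(V(-199, 144) - 48775) = (29475 - 25)/(6 - 48775) = 29450/(-48769) = 29450*(-1/48769) = -29450/48769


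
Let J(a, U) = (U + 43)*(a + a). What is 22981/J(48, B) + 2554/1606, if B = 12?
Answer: 2290573/385440 ≈ 5.9427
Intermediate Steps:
J(a, U) = 2*a*(43 + U) (J(a, U) = (43 + U)*(2*a) = 2*a*(43 + U))
22981/J(48, B) + 2554/1606 = 22981/((2*48*(43 + 12))) + 2554/1606 = 22981/((2*48*55)) + 2554*(1/1606) = 22981/5280 + 1277/803 = 2290573/385440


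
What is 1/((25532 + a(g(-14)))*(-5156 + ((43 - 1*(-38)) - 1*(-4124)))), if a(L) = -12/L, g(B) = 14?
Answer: -7/169960818 ≈ -4.1186e-8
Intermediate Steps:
1/((25532 + a(g(-14)))*(-5156 + ((43 - 1*(-38)) - 1*(-4124)))) = 1/((25532 - 12/14)*(-5156 + ((43 - 1*(-38)) - 1*(-4124)))) = 1/((25532 - 12*1/14)*(-5156 + ((43 + 38) + 4124))) = 1/((25532 - 6/7)*(-5156 + (81 + 4124))) = 1/(178718*(-5156 + 4205)/7) = 1/((178718/7)*(-951)) = 1/(-169960818/7) = -7/169960818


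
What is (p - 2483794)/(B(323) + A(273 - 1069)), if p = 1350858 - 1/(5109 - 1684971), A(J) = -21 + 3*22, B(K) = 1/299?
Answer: -569049664314469/22604223072 ≈ -25175.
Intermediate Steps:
B(K) = 1/299
A(J) = 45 (A(J) = -21 + 66 = 45)
p = 2269255021597/1679862 (p = 1350858 - 1/(-1679862) = 1350858 - 1*(-1/1679862) = 1350858 + 1/1679862 = 2269255021597/1679862 ≈ 1.3509e+6)
(p - 2483794)/(B(323) + A(273 - 1069)) = (2269255021597/1679862 - 2483794)/(1/299 + 45) = -1903176134831/(1679862*13456/299) = -1903176134831/1679862*299/13456 = -569049664314469/22604223072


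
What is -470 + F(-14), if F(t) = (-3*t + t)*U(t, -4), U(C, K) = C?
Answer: -862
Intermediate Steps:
F(t) = -2*t² (F(t) = (-3*t + t)*t = (-2*t)*t = -2*t²)
-470 + F(-14) = -470 - 2*(-14)² = -470 - 2*196 = -470 - 392 = -862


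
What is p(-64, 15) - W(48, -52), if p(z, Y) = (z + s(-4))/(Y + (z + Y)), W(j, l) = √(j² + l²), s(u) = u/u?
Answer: 63/34 - 4*√313 ≈ -68.914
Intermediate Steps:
s(u) = 1
p(z, Y) = (1 + z)/(z + 2*Y) (p(z, Y) = (z + 1)/(Y + (z + Y)) = (1 + z)/(Y + (Y + z)) = (1 + z)/(z + 2*Y))
p(-64, 15) - W(48, -52) = (1 - 64)/(-64 + 2*15) - √(48² + (-52)²) = -63/(-64 + 30) - √(2304 + 2704) = -63/(-34) - √5008 = -1/34*(-63) - 4*√313 = 63/34 - 4*√313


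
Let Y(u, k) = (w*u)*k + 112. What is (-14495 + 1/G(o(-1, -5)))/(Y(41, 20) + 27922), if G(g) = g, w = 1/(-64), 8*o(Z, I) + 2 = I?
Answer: -1623568/3138373 ≈ -0.51733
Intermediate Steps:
o(Z, I) = -¼ + I/8
w = -1/64 ≈ -0.015625
Y(u, k) = 112 - k*u/64 (Y(u, k) = (-u/64)*k + 112 = -k*u/64 + 112 = 112 - k*u/64)
(-14495 + 1/G(o(-1, -5)))/(Y(41, 20) + 27922) = (-14495 + 1/(-¼ + (⅛)*(-5)))/((112 - 1/64*20*41) + 27922) = (-14495 + 1/(-¼ - 5/8))/((112 - 205/16) + 27922) = (-14495 + 1/(-7/8))/(1587/16 + 27922) = (-14495 - 8/7)/(448339/16) = -101473/7*16/448339 = -1623568/3138373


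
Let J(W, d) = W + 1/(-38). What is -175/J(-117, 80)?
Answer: 6650/4447 ≈ 1.4954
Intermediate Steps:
J(W, d) = -1/38 + W (J(W, d) = W - 1/38 = -1/38 + W)
-175/J(-117, 80) = -175/(-1/38 - 117) = -175/(-4447/38) = -175*(-38/4447) = 6650/4447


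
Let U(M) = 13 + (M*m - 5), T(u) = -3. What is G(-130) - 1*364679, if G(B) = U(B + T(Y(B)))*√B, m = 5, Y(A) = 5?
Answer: -364679 - 657*I*√130 ≈ -3.6468e+5 - 7491.0*I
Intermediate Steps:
U(M) = 8 + 5*M (U(M) = 13 + (M*5 - 5) = 13 + (5*M - 5) = 13 + (-5 + 5*M) = 8 + 5*M)
G(B) = √B*(-7 + 5*B) (G(B) = (8 + 5*(B - 3))*√B = (8 + 5*(-3 + B))*√B = (8 + (-15 + 5*B))*√B = (-7 + 5*B)*√B = √B*(-7 + 5*B))
G(-130) - 1*364679 = √(-130)*(-7 + 5*(-130)) - 1*364679 = (I*√130)*(-7 - 650) - 364679 = (I*√130)*(-657) - 364679 = -657*I*√130 - 364679 = -364679 - 657*I*√130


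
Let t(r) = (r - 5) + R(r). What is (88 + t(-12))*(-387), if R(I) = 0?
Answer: -27477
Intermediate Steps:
t(r) = -5 + r (t(r) = (r - 5) + 0 = (-5 + r) + 0 = -5 + r)
(88 + t(-12))*(-387) = (88 + (-5 - 12))*(-387) = (88 - 17)*(-387) = 71*(-387) = -27477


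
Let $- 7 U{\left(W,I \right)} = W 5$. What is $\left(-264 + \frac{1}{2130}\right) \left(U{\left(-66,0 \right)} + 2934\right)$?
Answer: $- \frac{1955745482}{2485} \approx -7.8702 \cdot 10^{5}$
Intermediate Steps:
$U{\left(W,I \right)} = - \frac{5 W}{7}$ ($U{\left(W,I \right)} = - \frac{W 5}{7} = - \frac{5 W}{7}$)
$\left(-264 + \frac{1}{2130}\right) \left(U{\left(-66,0 \right)} + 2934\right) = \left(-264 + \frac{1}{2130}\right) \left(\left(- \frac{5}{7}\right) \left(-66\right) + 2934\right) = \left(-264 + \frac{1}{2130}\right) \left(\frac{330}{7} + 2934\right) = \left(- \frac{562319}{2130}\right) \frac{20868}{7} = - \frac{1955745482}{2485}$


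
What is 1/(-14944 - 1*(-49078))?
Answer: 1/34134 ≈ 2.9296e-5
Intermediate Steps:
1/(-14944 - 1*(-49078)) = 1/(-14944 + 49078) = 1/34134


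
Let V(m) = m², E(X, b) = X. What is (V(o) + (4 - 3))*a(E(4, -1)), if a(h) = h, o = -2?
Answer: 20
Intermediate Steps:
(V(o) + (4 - 3))*a(E(4, -1)) = ((-2)² + (4 - 3))*4 = (4 + 1)*4 = 5*4 = 20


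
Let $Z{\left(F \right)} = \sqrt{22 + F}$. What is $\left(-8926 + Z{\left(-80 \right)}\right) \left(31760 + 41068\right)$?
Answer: $-650062728 + 72828 i \sqrt{58} \approx -6.5006 \cdot 10^{8} + 5.5464 \cdot 10^{5} i$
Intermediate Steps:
$\left(-8926 + Z{\left(-80 \right)}\right) \left(31760 + 41068\right) = \left(-8926 + \sqrt{22 - 80}\right) \left(31760 + 41068\right) = \left(-8926 + \sqrt{-58}\right) 72828 = \left(-8926 + i \sqrt{58}\right) 72828 = -650062728 + 72828 i \sqrt{58}$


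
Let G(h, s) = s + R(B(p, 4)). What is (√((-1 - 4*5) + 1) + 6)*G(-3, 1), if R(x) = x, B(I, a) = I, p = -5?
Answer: -24 - 8*I*√5 ≈ -24.0 - 17.889*I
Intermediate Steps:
G(h, s) = -5 + s (G(h, s) = s - 5 = -5 + s)
(√((-1 - 4*5) + 1) + 6)*G(-3, 1) = (√((-1 - 4*5) + 1) + 6)*(-5 + 1) = (√((-1 - 20) + 1) + 6)*(-4) = (√(-21 + 1) + 6)*(-4) = (√(-20) + 6)*(-4) = (2*I*√5 + 6)*(-4) = (6 + 2*I*√5)*(-4) = -24 - 8*I*√5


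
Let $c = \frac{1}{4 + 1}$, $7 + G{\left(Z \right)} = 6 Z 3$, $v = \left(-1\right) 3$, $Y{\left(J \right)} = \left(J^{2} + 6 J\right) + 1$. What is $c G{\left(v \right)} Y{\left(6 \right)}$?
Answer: $- \frac{4453}{5} \approx -890.6$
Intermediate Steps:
$Y{\left(J \right)} = 1 + J^{2} + 6 J$
$v = -3$
$G{\left(Z \right)} = -7 + 18 Z$ ($G{\left(Z \right)} = -7 + 6 Z 3 = -7 + 18 Z$)
$c = \frac{1}{5} \approx 0.2$
$c G{\left(v \right)} Y{\left(6 \right)} = \frac{-7 + 18 \left(-3\right)}{5} \left(1 + 6^{2} + 6 \cdot 6\right) = \frac{-7 - 54}{5} \left(1 + 36 + 36\right) = \frac{1}{5} \left(-61\right) 73 = \left(- \frac{61}{5}\right) 73 = - \frac{4453}{5}$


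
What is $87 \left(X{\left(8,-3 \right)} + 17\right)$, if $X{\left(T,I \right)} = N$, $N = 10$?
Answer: $2349$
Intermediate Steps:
$X{\left(T,I \right)} = 10$
$87 \left(X{\left(8,-3 \right)} + 17\right) = 87 \left(10 + 17\right) = 87 \cdot 27 = 2349$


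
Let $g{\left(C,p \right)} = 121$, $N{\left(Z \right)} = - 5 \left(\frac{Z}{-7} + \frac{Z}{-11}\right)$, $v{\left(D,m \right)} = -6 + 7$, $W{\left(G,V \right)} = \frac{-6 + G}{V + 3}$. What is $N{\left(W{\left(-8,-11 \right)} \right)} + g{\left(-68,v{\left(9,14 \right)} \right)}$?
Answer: $\frac{2707}{22} \approx 123.05$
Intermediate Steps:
$W{\left(G,V \right)} = \frac{-6 + G}{3 + V}$
$v{\left(D,m \right)} = 1$
$N{\left(Z \right)} = \frac{90 Z}{77}$ ($N{\left(Z \right)} = - 5 \left(Z \left(- \frac{1}{7}\right) + Z \left(- \frac{1}{11}\right)\right) = - 5 \left(- \frac{Z}{7} - \frac{Z}{11}\right) = - 5 \left(- \frac{18 Z}{77}\right) = \frac{90 Z}{77}$)
$N{\left(W{\left(-8,-11 \right)} \right)} + g{\left(-68,v{\left(9,14 \right)} \right)} = \frac{90 \frac{-6 - 8}{3 - 11}}{77} + 121 = \frac{90 \frac{1}{-8} \left(-14\right)}{77} + 121 = \frac{90 \left(\left(- \frac{1}{8}\right) \left(-14\right)\right)}{77} + 121 = \frac{90}{77} \cdot \frac{7}{4} + 121 = \frac{45}{22} + 121 = \frac{2707}{22}$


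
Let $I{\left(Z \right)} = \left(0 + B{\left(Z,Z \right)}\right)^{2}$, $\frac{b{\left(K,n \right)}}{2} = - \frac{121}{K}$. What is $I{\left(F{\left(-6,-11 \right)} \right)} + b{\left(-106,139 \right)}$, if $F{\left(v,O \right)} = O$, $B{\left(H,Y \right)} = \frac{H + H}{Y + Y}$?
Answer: $\frac{174}{53} \approx 3.283$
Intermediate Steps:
$B{\left(H,Y \right)} = \frac{H}{Y}$ ($B{\left(H,Y \right)} = \frac{2 H}{2 Y} = 2 H \frac{1}{2 Y} = \frac{H}{Y}$)
$b{\left(K,n \right)} = - \frac{242}{K}$ ($b{\left(K,n \right)} = 2 \left(- \frac{121}{K}\right) = - \frac{242}{K}$)
$I{\left(Z \right)} = 1$ ($I{\left(Z \right)} = \left(0 + \frac{Z}{Z}\right)^{2} = \left(0 + 1\right)^{2} = 1^{2} = 1$)
$I{\left(F{\left(-6,-11 \right)} \right)} + b{\left(-106,139 \right)} = 1 - \frac{242}{-106} = 1 - - \frac{121}{53} = 1 + \frac{121}{53} = \frac{174}{53}$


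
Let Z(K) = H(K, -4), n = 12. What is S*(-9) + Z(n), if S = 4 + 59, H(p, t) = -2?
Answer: -569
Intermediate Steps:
Z(K) = -2
S = 63
S*(-9) + Z(n) = 63*(-9) - 2 = -567 - 2 = -569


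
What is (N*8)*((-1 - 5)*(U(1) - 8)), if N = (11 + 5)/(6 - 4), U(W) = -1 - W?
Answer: 3840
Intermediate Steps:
N = 8 (N = 16/2 = 16*(1/2) = 8)
(N*8)*((-1 - 5)*(U(1) - 8)) = (8*8)*((-1 - 5)*((-1 - 1*1) - 8)) = 64*(-6*((-1 - 1) - 8)) = 64*(-6*(-2 - 8)) = 64*(-6*(-10)) = 64*60 = 3840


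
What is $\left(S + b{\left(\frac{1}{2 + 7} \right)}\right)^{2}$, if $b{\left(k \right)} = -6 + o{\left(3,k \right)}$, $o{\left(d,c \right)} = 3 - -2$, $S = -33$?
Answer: $1156$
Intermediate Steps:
$o{\left(d,c \right)} = 5$ ($o{\left(d,c \right)} = 3 + 2 = 5$)
$b{\left(k \right)} = -1$ ($b{\left(k \right)} = -6 + 5 = -1$)
$\left(S + b{\left(\frac{1}{2 + 7} \right)}\right)^{2} = \left(-33 - 1\right)^{2} = \left(-34\right)^{2} = 1156$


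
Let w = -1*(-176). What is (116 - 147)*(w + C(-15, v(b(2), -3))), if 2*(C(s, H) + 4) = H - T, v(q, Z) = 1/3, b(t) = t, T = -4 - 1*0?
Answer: -32395/6 ≈ -5399.2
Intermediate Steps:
T = -4 (T = -4 + 0 = -4)
v(q, Z) = ⅓
C(s, H) = -2 + H/2 (C(s, H) = -4 + (H - 1*(-4))/2 = -4 + (H + 4)/2 = -4 + (4 + H)/2 = -4 + (2 + H/2) = -2 + H/2)
w = 176
(116 - 147)*(w + C(-15, v(b(2), -3))) = (116 - 147)*(176 + (-2 + (½)*(⅓))) = -31*(176 + (-2 + ⅙)) = -31*(176 - 11/6) = -31*1045/6 = -32395/6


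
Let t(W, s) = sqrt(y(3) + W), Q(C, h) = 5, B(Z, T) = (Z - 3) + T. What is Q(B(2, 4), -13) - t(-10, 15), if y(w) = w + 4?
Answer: 5 - I*sqrt(3) ≈ 5.0 - 1.732*I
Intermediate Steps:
y(w) = 4 + w
B(Z, T) = -3 + T + Z (B(Z, T) = (-3 + Z) + T = -3 + T + Z)
t(W, s) = sqrt(7 + W) (t(W, s) = sqrt((4 + 3) + W) = sqrt(7 + W))
Q(B(2, 4), -13) - t(-10, 15) = 5 - sqrt(7 - 10) = 5 - sqrt(-3) = 5 - I*sqrt(3)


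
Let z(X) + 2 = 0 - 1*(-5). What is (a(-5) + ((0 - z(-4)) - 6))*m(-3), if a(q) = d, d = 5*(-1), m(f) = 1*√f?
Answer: -14*I*√3 ≈ -24.249*I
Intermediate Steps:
z(X) = 3 (z(X) = -2 + (0 - 1*(-5)) = -2 + (0 + 5) = -2 + 5 = 3)
m(f) = √f
d = -5
a(q) = -5
(a(-5) + ((0 - z(-4)) - 6))*m(-3) = (-5 + ((0 - 1*3) - 6))*√(-3) = (-5 + ((0 - 3) - 6))*(I*√3) = (-5 + (-3 - 6))*(I*√3) = (-5 - 9)*(I*√3) = -14*I*√3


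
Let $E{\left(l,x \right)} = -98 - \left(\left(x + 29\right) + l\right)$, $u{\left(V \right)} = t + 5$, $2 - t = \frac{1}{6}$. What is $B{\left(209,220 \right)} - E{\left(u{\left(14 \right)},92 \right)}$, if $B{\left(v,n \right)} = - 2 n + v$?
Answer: $- \frac{31}{6} \approx -5.1667$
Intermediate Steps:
$t = \frac{11}{6}$ ($t = 2 - \frac{1}{6} = \frac{11}{6} \approx 1.8333$)
$B{\left(v,n \right)} = v - 2 n$
$u{\left(V \right)} = \frac{41}{6}$ ($u{\left(V \right)} = \frac{11}{6} + 5 = \frac{41}{6}$)
$E{\left(l,x \right)} = -127 - l - x$ ($E{\left(l,x \right)} = -98 - \left(\left(29 + x\right) + l\right) = -98 - \left(29 + l + x\right) = -127 - l - x$)
$B{\left(209,220 \right)} - E{\left(u{\left(14 \right)},92 \right)} = \left(209 - 440\right) - \left(-127 - \frac{41}{6} - 92\right) = -231 - - \frac{1355}{6} = -231 + \frac{1355}{6} = - \frac{31}{6}$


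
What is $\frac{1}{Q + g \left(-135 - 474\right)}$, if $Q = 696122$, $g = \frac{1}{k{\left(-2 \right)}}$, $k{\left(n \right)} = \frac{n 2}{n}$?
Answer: $\frac{2}{1391635} \approx 1.4372 \cdot 10^{-6}$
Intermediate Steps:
$k{\left(n \right)} = 2$ ($k{\left(n \right)} = \frac{2 n}{n} = 2$)
$g = \frac{1}{2} \approx 0.5$
$\frac{1}{Q + g \left(-135 - 474\right)} = \frac{1}{696122 + \frac{-135 - 474}{2}} = \frac{1}{696122 + \frac{1}{2} \left(-609\right)} = \frac{1}{696122 - \frac{609}{2}} = \frac{1}{\frac{1391635}{2}} = \frac{2}{1391635}$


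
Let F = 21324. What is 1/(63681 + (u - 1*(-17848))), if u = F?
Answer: 1/102853 ≈ 9.7226e-6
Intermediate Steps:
u = 21324
1/(63681 + (u - 1*(-17848))) = 1/(63681 + (21324 - 1*(-17848))) = 1/(63681 + (21324 + 17848)) = 1/(63681 + 39172) = 1/102853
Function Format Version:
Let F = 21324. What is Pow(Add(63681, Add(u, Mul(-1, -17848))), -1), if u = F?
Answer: Rational(1, 102853) ≈ 9.7226e-6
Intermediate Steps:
u = 21324
Pow(Add(63681, Add(u, Mul(-1, -17848))), -1) = Pow(Add(63681, Add(21324, Mul(-1, -17848))), -1) = Pow(Add(63681, Add(21324, 17848)), -1) = Pow(Add(63681, 39172), -1) = Pow(102853, -1) = Rational(1, 102853)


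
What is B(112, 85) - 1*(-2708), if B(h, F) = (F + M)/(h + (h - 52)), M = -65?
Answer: 116449/43 ≈ 2708.1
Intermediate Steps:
B(h, F) = (-65 + F)/(-52 + 2*h) (B(h, F) = (F - 65)/(h + (h - 52)) = (-65 + F)/(h + (-52 + h)) = (-65 + F)/(-52 + 2*h))
B(112, 85) - 1*(-2708) = (-65 + 85)/(2*(-26 + 112)) - 1*(-2708) = (1/2)*20/86 + 2708 = (1/2)*(1/86)*20 + 2708 = 5/43 + 2708 = 116449/43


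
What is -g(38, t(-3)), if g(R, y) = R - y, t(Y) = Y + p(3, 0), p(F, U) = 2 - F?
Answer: -42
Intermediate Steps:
t(Y) = -1 + Y (t(Y) = Y + (2 - 1*3) = Y + (2 - 3) = Y - 1 = -1 + Y)
-g(38, t(-3)) = -(38 - (-1 - 3)) = -(38 - 1*(-4)) = -(38 + 4) = -1*42 = -42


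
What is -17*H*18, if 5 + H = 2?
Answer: 918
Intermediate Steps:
H = -3 (H = -5 + 2 = -3)
-17*H*18 = -17*(-3)*18 = 51*18 = 918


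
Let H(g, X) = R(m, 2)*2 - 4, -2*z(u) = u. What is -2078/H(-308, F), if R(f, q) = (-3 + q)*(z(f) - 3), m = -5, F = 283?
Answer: 2078/3 ≈ 692.67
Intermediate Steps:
z(u) = -u/2
R(f, q) = (-3 + q)*(-3 - f/2) (R(f, q) = (-3 + q)*(-f/2 - 3) = (-3 + q)*(-3 - f/2))
H(g, X) = -3 (H(g, X) = (9 - 3*2 + (3/2)*(-5) - ½*(-5)*2)*2 - 4 = (9 - 6 - 15/2 + 5)*2 - 4 = (½)*2 - 4 = 1 - 4 = -3)
-2078/H(-308, F) = -2078/(-3) = -2078*(-⅓) = 2078/3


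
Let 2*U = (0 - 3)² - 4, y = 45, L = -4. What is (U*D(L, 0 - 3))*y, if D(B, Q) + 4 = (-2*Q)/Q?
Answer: -675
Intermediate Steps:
D(B, Q) = -6 (D(B, Q) = -4 + (-2*Q)/Q = -4 - 2 = -6)
U = 5/2 (U = ((0 - 3)² - 4)/2 = ((-3)² - 4)/2 = (9 - 4)/2 = (½)*5 = 5/2 ≈ 2.5000)
(U*D(L, 0 - 3))*y = ((5/2)*(-6))*45 = -15*45 = -675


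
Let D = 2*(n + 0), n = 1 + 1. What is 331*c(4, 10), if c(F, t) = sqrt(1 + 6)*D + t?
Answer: 3310 + 1324*sqrt(7) ≈ 6813.0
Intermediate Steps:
n = 2
D = 4 (D = 2*(2 + 0) = 2*2 = 4)
c(F, t) = t + 4*sqrt(7) (c(F, t) = sqrt(1 + 6)*4 + t = sqrt(7)*4 + t = 4*sqrt(7) + t = t + 4*sqrt(7))
331*c(4, 10) = 331*(10 + 4*sqrt(7)) = 3310 + 1324*sqrt(7)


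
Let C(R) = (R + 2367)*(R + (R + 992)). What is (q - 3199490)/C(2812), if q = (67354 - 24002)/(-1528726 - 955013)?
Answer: -3973349068231/42551744401548 ≈ -0.093377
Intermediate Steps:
C(R) = (992 + 2*R)*(2367 + R) (C(R) = (2367 + R)*(R + (992 + R)) = (2367 + R)*(992 + 2*R) = (992 + 2*R)*(2367 + R))
q = -43352/2483739 (q = 43352/(-2483739) = 43352*(-1/2483739) = -43352/2483739 ≈ -0.017454)
(q - 3199490)/C(2812) = (-43352/2483739 - 3199490)/(2348064 + 2*2812**2 + 5726*2812) = -7946698136462/(2483739*(2348064 + 2*7907344 + 16101512)) = -7946698136462/(2483739*(2348064 + 15814688 + 16101512)) = -7946698136462/2483739/34264264 = -7946698136462/2483739*1/34264264 = -3973349068231/42551744401548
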